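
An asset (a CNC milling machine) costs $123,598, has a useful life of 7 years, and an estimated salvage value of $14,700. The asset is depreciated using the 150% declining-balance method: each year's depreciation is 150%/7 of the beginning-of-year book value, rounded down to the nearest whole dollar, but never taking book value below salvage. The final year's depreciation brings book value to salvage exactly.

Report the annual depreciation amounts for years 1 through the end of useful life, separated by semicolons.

$26,485; $20,809; $16,350; $12,847; $10,094; $7,931; $14,382

Depreciable base = $123,598 − $14,700 = $108,898.
Year 1: ⌊$123,598 × 150%/7⌋ = $26,485. Book value $97,113.
Year 2: ⌊$97,113 × 150%/7⌋ = $20,809. Book value $76,304.
Year 3: ⌊$76,304 × 150%/7⌋ = $16,350. Book value $59,954.
Year 4: ⌊$59,954 × 150%/7⌋ = $12,847. Book value $47,107.
Year 5: ⌊$47,107 × 150%/7⌋ = $10,094. Book value $37,013.
Year 6: ⌊$37,013 × 150%/7⌋ = $7,931. Book value $29,082.
Year 7 (final): $29,082 − $14,700 = $14,382. Book value $14,700.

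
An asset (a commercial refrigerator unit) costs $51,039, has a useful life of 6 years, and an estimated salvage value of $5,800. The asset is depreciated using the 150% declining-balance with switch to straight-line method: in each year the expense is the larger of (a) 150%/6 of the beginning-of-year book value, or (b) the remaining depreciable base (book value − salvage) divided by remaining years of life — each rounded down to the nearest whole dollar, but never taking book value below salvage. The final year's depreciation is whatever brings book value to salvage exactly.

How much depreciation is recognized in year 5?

Depreciable base = $51,039 − $5,800 = $45,239.
Year 1: DB = ⌊$51,039 × 150%/6⌋ = $12,759; SL = ⌊$45,239/6⌋ = $7,539 → take DB $12,759. Book value $38,280.
Year 2: DB = ⌊$38,280 × 150%/6⌋ = $9,570; SL = ⌊$32,480/5⌋ = $6,496 → take DB $9,570. Book value $28,710.
Year 3: DB = ⌊$28,710 × 150%/6⌋ = $7,177; SL = ⌊$22,910/4⌋ = $5,727 → take DB $7,177. Book value $21,533.
Year 4: DB = ⌊$21,533 × 150%/6⌋ = $5,383; SL = ⌊$15,733/3⌋ = $5,244 → take DB $5,383. Book value $16,150.
Year 5: DB = ⌊$16,150 × 150%/6⌋ = $4,037; SL = ⌊$10,350/2⌋ = $5,175 → take SL $5,175. Book value $10,975.

$5,175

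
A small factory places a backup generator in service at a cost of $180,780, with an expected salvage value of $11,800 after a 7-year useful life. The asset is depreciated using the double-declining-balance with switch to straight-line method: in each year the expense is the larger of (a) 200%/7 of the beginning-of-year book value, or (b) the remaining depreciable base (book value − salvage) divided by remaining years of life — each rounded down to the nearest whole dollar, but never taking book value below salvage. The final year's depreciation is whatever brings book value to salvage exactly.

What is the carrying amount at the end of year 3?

$65,883

Depreciable base = $180,780 − $11,800 = $168,980.
Year 1: DB = ⌊$180,780 × 200%/7⌋ = $51,651; SL = ⌊$168,980/7⌋ = $24,140 → take DB $51,651. Book value $129,129.
Year 2: DB = ⌊$129,129 × 200%/7⌋ = $36,894; SL = ⌊$117,329/6⌋ = $19,554 → take DB $36,894. Book value $92,235.
Year 3: DB = ⌊$92,235 × 200%/7⌋ = $26,352; SL = ⌊$80,435/5⌋ = $16,087 → take DB $26,352. Book value $65,883.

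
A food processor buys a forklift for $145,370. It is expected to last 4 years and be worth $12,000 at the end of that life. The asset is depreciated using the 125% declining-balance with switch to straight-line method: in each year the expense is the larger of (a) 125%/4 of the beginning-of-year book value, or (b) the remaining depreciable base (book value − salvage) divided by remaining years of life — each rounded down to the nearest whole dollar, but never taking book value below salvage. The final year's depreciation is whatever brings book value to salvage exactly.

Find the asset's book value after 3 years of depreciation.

Depreciable base = $145,370 − $12,000 = $133,370.
Year 1: DB = ⌊$145,370 × 125%/4⌋ = $45,428; SL = ⌊$133,370/4⌋ = $33,342 → take DB $45,428. Book value $99,942.
Year 2: DB = ⌊$99,942 × 125%/4⌋ = $31,231; SL = ⌊$87,942/3⌋ = $29,314 → take DB $31,231. Book value $68,711.
Year 3: DB = ⌊$68,711 × 125%/4⌋ = $21,472; SL = ⌊$56,711/2⌋ = $28,355 → take SL $28,355. Book value $40,356.

$40,356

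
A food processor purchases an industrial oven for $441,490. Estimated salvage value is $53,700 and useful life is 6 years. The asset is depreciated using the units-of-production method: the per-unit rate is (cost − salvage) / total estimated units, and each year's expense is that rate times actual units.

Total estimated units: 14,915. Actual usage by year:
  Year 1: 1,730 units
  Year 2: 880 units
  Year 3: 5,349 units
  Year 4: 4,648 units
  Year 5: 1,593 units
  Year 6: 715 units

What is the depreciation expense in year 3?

$139,074

Depreciable base = $441,490 − $53,700 = $387,790.
Rate = $387,790 / 14,915 units = $26 per unit.
Year 1: 1,730 × $26 = $44,980. Book value $396,510.
Year 2: 880 × $26 = $22,880. Book value $373,630.
Year 3: 5,349 × $26 = $139,074. Book value $234,556.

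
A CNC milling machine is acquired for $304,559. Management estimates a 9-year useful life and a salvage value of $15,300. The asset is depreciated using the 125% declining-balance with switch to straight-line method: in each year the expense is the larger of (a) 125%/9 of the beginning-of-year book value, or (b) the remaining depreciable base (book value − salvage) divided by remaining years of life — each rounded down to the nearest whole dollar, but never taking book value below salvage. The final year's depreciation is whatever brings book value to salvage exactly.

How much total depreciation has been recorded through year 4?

$139,950

Depreciable base = $304,559 − $15,300 = $289,259.
Year 1: DB = ⌊$304,559 × 125%/9⌋ = $42,299; SL = ⌊$289,259/9⌋ = $32,139 → take DB $42,299. Book value $262,260.
Year 2: DB = ⌊$262,260 × 125%/9⌋ = $36,425; SL = ⌊$246,960/8⌋ = $30,870 → take DB $36,425. Book value $225,835.
Year 3: DB = ⌊$225,835 × 125%/9⌋ = $31,365; SL = ⌊$210,535/7⌋ = $30,076 → take DB $31,365. Book value $194,470.
Year 4: DB = ⌊$194,470 × 125%/9⌋ = $27,009; SL = ⌊$179,170/6⌋ = $29,861 → take SL $29,861. Book value $164,609.
Accumulated through year 4 = $304,559 − $164,609 = $139,950.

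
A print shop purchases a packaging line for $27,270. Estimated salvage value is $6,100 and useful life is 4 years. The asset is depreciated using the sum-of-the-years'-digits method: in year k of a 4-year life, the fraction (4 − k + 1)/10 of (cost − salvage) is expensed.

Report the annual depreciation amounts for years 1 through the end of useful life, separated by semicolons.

Depreciable base = $27,270 − $6,100 = $21,170.
Sum of the years' digits = 4+3+2+1 = 10.
Year 1: $21,170 × 4/10 = $8,468. Book value $18,802.
Year 2: $21,170 × 3/10 = $6,351. Book value $12,451.
Year 3: $21,170 × 2/10 = $4,234. Book value $8,217.
Year 4: $21,170 × 1/10 = $2,117. Book value $6,100.

$8,468; $6,351; $4,234; $2,117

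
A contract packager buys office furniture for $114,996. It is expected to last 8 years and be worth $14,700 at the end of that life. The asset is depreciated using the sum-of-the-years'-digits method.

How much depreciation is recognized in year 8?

Depreciable base = $114,996 − $14,700 = $100,296.
Sum of the years' digits = 8+7+6+5+4+3+2+1 = 36.
Year 1: $100,296 × 8/36 = $22,288. Book value $92,708.
Year 2: $100,296 × 7/36 = $19,502. Book value $73,206.
Year 3: $100,296 × 6/36 = $16,716. Book value $56,490.
Year 4: $100,296 × 5/36 = $13,930. Book value $42,560.
Year 5: $100,296 × 4/36 = $11,144. Book value $31,416.
Year 6: $100,296 × 3/36 = $8,358. Book value $23,058.
Year 7: $100,296 × 2/36 = $5,572. Book value $17,486.
Year 8: $100,296 × 1/36 = $2,786. Book value $14,700.

$2,786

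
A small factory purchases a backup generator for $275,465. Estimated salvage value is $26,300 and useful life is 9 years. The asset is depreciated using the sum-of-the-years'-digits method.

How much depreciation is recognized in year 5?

Depreciable base = $275,465 − $26,300 = $249,165.
Sum of the years' digits = 9+8+7+6+5+4+3+2+1 = 45.
Year 1: $249,165 × 9/45 = $49,833. Book value $225,632.
Year 2: $249,165 × 8/45 = $44,296. Book value $181,336.
Year 3: $249,165 × 7/45 = $38,759. Book value $142,577.
Year 4: $249,165 × 6/45 = $33,222. Book value $109,355.
Year 5: $249,165 × 5/45 = $27,685. Book value $81,670.

$27,685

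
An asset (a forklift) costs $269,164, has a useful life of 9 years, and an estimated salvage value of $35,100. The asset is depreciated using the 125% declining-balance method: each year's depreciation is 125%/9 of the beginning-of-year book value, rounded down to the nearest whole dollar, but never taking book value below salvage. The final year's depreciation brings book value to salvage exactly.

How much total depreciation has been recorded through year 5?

Depreciable base = $269,164 − $35,100 = $234,064.
Year 1: ⌊$269,164 × 125%/9⌋ = $37,383. Book value $231,781.
Year 2: ⌊$231,781 × 125%/9⌋ = $32,191. Book value $199,590.
Year 3: ⌊$199,590 × 125%/9⌋ = $27,720. Book value $171,870.
Year 4: ⌊$171,870 × 125%/9⌋ = $23,870. Book value $148,000.
Year 5: ⌊$148,000 × 125%/9⌋ = $20,555. Book value $127,445.
Accumulated through year 5 = $269,164 − $127,445 = $141,719.

$141,719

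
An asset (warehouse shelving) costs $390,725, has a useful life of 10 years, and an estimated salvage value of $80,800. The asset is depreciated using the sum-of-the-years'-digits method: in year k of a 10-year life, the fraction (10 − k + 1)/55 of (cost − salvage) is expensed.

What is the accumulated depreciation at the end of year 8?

$293,020

Depreciable base = $390,725 − $80,800 = $309,925.
Sum of the years' digits = 10+9+8+7+6+5+4+3+2+1 = 55.
Year 1: $309,925 × 10/55 = $56,350. Book value $334,375.
Year 2: $309,925 × 9/55 = $50,715. Book value $283,660.
Year 3: $309,925 × 8/55 = $45,080. Book value $238,580.
Year 4: $309,925 × 7/55 = $39,445. Book value $199,135.
Year 5: $309,925 × 6/55 = $33,810. Book value $165,325.
Year 6: $309,925 × 5/55 = $28,175. Book value $137,150.
Year 7: $309,925 × 4/55 = $22,540. Book value $114,610.
Year 8: $309,925 × 3/55 = $16,905. Book value $97,705.
Accumulated through year 8 = $390,725 − $97,705 = $293,020.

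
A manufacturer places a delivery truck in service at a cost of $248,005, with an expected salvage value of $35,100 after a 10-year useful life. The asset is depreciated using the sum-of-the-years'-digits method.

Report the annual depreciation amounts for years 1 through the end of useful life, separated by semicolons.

Depreciable base = $248,005 − $35,100 = $212,905.
Sum of the years' digits = 10+9+8+7+6+5+4+3+2+1 = 55.
Year 1: $212,905 × 10/55 = $38,710. Book value $209,295.
Year 2: $212,905 × 9/55 = $34,839. Book value $174,456.
Year 3: $212,905 × 8/55 = $30,968. Book value $143,488.
Year 4: $212,905 × 7/55 = $27,097. Book value $116,391.
Year 5: $212,905 × 6/55 = $23,226. Book value $93,165.
Year 6: $212,905 × 5/55 = $19,355. Book value $73,810.
Year 7: $212,905 × 4/55 = $15,484. Book value $58,326.
Year 8: $212,905 × 3/55 = $11,613. Book value $46,713.
Year 9: $212,905 × 2/55 = $7,742. Book value $38,971.
Year 10: $212,905 × 1/55 = $3,871. Book value $35,100.

$38,710; $34,839; $30,968; $27,097; $23,226; $19,355; $15,484; $11,613; $7,742; $3,871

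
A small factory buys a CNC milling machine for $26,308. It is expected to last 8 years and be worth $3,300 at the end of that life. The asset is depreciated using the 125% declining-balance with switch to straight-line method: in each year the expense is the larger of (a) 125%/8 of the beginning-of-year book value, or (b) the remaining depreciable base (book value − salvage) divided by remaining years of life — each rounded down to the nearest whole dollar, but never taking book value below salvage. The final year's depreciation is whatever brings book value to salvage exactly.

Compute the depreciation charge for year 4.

$2,500

Depreciable base = $26,308 − $3,300 = $23,008.
Year 1: DB = ⌊$26,308 × 125%/8⌋ = $4,110; SL = ⌊$23,008/8⌋ = $2,876 → take DB $4,110. Book value $22,198.
Year 2: DB = ⌊$22,198 × 125%/8⌋ = $3,468; SL = ⌊$18,898/7⌋ = $2,699 → take DB $3,468. Book value $18,730.
Year 3: DB = ⌊$18,730 × 125%/8⌋ = $2,926; SL = ⌊$15,430/6⌋ = $2,571 → take DB $2,926. Book value $15,804.
Year 4: DB = ⌊$15,804 × 125%/8⌋ = $2,469; SL = ⌊$12,504/5⌋ = $2,500 → take SL $2,500. Book value $13,304.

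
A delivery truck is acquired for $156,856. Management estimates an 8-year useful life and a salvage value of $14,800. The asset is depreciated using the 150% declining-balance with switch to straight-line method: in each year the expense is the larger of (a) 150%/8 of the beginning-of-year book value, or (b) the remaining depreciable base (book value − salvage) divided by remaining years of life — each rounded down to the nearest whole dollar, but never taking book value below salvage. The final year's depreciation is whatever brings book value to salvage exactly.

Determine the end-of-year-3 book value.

$84,135

Depreciable base = $156,856 − $14,800 = $142,056.
Year 1: DB = ⌊$156,856 × 150%/8⌋ = $29,410; SL = ⌊$142,056/8⌋ = $17,757 → take DB $29,410. Book value $127,446.
Year 2: DB = ⌊$127,446 × 150%/8⌋ = $23,896; SL = ⌊$112,646/7⌋ = $16,092 → take DB $23,896. Book value $103,550.
Year 3: DB = ⌊$103,550 × 150%/8⌋ = $19,415; SL = ⌊$88,750/6⌋ = $14,791 → take DB $19,415. Book value $84,135.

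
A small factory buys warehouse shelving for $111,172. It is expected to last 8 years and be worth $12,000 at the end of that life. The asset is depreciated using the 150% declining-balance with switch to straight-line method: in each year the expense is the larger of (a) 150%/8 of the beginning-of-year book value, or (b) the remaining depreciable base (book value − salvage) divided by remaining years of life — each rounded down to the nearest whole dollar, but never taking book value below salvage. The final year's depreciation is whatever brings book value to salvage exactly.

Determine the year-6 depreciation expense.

Depreciable base = $111,172 − $12,000 = $99,172.
Year 1: DB = ⌊$111,172 × 150%/8⌋ = $20,844; SL = ⌊$99,172/8⌋ = $12,396 → take DB $20,844. Book value $90,328.
Year 2: DB = ⌊$90,328 × 150%/8⌋ = $16,936; SL = ⌊$78,328/7⌋ = $11,189 → take DB $16,936. Book value $73,392.
Year 3: DB = ⌊$73,392 × 150%/8⌋ = $13,761; SL = ⌊$61,392/6⌋ = $10,232 → take DB $13,761. Book value $59,631.
Year 4: DB = ⌊$59,631 × 150%/8⌋ = $11,180; SL = ⌊$47,631/5⌋ = $9,526 → take DB $11,180. Book value $48,451.
Year 5: DB = ⌊$48,451 × 150%/8⌋ = $9,084; SL = ⌊$36,451/4⌋ = $9,112 → take SL $9,112. Book value $39,339.
Year 6: DB = ⌊$39,339 × 150%/8⌋ = $7,376; SL = ⌊$27,339/3⌋ = $9,113 → take SL $9,113. Book value $30,226.

$9,113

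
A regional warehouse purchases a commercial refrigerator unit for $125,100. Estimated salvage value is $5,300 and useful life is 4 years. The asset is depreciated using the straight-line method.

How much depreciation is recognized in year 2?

Depreciable base = $125,100 − $5,300 = $119,800.
Annual expense = $119,800 / 4 = $29,950.

$29,950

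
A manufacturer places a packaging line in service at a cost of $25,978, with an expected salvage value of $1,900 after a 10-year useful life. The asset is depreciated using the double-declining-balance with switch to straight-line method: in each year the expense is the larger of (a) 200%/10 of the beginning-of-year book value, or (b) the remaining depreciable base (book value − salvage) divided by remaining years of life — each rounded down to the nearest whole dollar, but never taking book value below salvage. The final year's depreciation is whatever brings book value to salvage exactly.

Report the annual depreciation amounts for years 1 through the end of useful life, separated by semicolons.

Depreciable base = $25,978 − $1,900 = $24,078.
Year 1: DB = ⌊$25,978 × 200%/10⌋ = $5,195; SL = ⌊$24,078/10⌋ = $2,407 → take DB $5,195. Book value $20,783.
Year 2: DB = ⌊$20,783 × 200%/10⌋ = $4,156; SL = ⌊$18,883/9⌋ = $2,098 → take DB $4,156. Book value $16,627.
Year 3: DB = ⌊$16,627 × 200%/10⌋ = $3,325; SL = ⌊$14,727/8⌋ = $1,840 → take DB $3,325. Book value $13,302.
Year 4: DB = ⌊$13,302 × 200%/10⌋ = $2,660; SL = ⌊$11,402/7⌋ = $1,628 → take DB $2,660. Book value $10,642.
Year 5: DB = ⌊$10,642 × 200%/10⌋ = $2,128; SL = ⌊$8,742/6⌋ = $1,457 → take DB $2,128. Book value $8,514.
Year 6: DB = ⌊$8,514 × 200%/10⌋ = $1,702; SL = ⌊$6,614/5⌋ = $1,322 → take DB $1,702. Book value $6,812.
Year 7: DB = ⌊$6,812 × 200%/10⌋ = $1,362; SL = ⌊$4,912/4⌋ = $1,228 → take DB $1,362. Book value $5,450.
Year 8: DB = ⌊$5,450 × 200%/10⌋ = $1,090; SL = ⌊$3,550/3⌋ = $1,183 → take SL $1,183. Book value $4,267.
Year 9: DB = ⌊$4,267 × 200%/10⌋ = $853; SL = ⌊$2,367/2⌋ = $1,183 → take SL $1,183. Book value $3,084.
Year 10 (final): $3,084 − $1,900 = $1,184. Book value $1,900.

$5,195; $4,156; $3,325; $2,660; $2,128; $1,702; $1,362; $1,183; $1,183; $1,184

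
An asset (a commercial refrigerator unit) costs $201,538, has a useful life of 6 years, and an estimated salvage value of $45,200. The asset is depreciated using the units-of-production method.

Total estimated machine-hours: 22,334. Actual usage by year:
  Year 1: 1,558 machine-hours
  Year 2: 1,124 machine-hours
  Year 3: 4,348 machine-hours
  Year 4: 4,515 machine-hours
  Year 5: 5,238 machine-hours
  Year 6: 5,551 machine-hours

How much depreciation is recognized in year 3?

Depreciable base = $201,538 − $45,200 = $156,338.
Rate = $156,338 / 22,334 machine-hours = $7 per machine-hour.
Year 1: 1,558 × $7 = $10,906. Book value $190,632.
Year 2: 1,124 × $7 = $7,868. Book value $182,764.
Year 3: 4,348 × $7 = $30,436. Book value $152,328.

$30,436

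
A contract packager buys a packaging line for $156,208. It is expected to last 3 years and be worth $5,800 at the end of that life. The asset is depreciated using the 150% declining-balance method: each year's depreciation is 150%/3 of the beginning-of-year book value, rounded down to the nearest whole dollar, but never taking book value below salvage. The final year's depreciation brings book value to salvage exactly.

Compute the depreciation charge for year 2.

$39,052

Depreciable base = $156,208 − $5,800 = $150,408.
Year 1: ⌊$156,208 × 150%/3⌋ = $78,104. Book value $78,104.
Year 2: ⌊$78,104 × 150%/3⌋ = $39,052. Book value $39,052.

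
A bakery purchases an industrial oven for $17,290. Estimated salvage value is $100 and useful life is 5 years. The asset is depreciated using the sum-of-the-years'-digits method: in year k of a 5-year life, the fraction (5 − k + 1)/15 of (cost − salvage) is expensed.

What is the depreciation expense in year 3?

$3,438

Depreciable base = $17,290 − $100 = $17,190.
Sum of the years' digits = 5+4+3+2+1 = 15.
Year 1: $17,190 × 5/15 = $5,730. Book value $11,560.
Year 2: $17,190 × 4/15 = $4,584. Book value $6,976.
Year 3: $17,190 × 3/15 = $3,438. Book value $3,538.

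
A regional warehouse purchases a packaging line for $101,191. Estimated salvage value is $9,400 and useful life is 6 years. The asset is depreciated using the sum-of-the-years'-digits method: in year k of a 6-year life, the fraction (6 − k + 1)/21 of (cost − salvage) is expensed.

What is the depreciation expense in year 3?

$17,484

Depreciable base = $101,191 − $9,400 = $91,791.
Sum of the years' digits = 6+5+4+3+2+1 = 21.
Year 1: $91,791 × 6/21 = $26,226. Book value $74,965.
Year 2: $91,791 × 5/21 = $21,855. Book value $53,110.
Year 3: $91,791 × 4/21 = $17,484. Book value $35,626.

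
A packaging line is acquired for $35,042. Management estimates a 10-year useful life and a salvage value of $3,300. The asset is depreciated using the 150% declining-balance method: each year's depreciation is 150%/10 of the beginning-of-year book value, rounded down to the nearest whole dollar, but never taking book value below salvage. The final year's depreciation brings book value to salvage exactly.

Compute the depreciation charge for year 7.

$1,982

Depreciable base = $35,042 − $3,300 = $31,742.
Year 1: ⌊$35,042 × 150%/10⌋ = $5,256. Book value $29,786.
Year 2: ⌊$29,786 × 150%/10⌋ = $4,467. Book value $25,319.
Year 3: ⌊$25,319 × 150%/10⌋ = $3,797. Book value $21,522.
Year 4: ⌊$21,522 × 150%/10⌋ = $3,228. Book value $18,294.
Year 5: ⌊$18,294 × 150%/10⌋ = $2,744. Book value $15,550.
Year 6: ⌊$15,550 × 150%/10⌋ = $2,332. Book value $13,218.
Year 7: ⌊$13,218 × 150%/10⌋ = $1,982. Book value $11,236.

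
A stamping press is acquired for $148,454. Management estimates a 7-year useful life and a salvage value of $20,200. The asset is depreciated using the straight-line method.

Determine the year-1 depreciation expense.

$18,322

Depreciable base = $148,454 − $20,200 = $128,254.
Annual expense = $128,254 / 7 = $18,322.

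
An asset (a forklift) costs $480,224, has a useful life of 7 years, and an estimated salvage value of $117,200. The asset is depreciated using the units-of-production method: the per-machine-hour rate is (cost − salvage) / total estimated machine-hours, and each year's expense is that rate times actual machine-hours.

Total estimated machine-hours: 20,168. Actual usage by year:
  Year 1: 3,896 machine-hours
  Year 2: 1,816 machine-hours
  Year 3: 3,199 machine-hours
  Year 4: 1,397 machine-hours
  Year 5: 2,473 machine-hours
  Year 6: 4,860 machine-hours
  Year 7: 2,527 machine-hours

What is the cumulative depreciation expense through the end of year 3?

Depreciable base = $480,224 − $117,200 = $363,024.
Rate = $363,024 / 20,168 machine-hours = $18 per machine-hour.
Year 1: 3,896 × $18 = $70,128. Book value $410,096.
Year 2: 1,816 × $18 = $32,688. Book value $377,408.
Year 3: 3,199 × $18 = $57,582. Book value $319,826.
Accumulated through year 3 = $480,224 − $319,826 = $160,398.

$160,398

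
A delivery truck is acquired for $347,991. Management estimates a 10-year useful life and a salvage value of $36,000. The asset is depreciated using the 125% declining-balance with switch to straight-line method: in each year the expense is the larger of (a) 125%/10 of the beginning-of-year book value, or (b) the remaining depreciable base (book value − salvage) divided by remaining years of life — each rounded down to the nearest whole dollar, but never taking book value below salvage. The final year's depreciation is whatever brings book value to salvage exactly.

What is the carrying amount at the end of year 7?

Depreciable base = $347,991 − $36,000 = $311,991.
Year 1: DB = ⌊$347,991 × 125%/10⌋ = $43,498; SL = ⌊$311,991/10⌋ = $31,199 → take DB $43,498. Book value $304,493.
Year 2: DB = ⌊$304,493 × 125%/10⌋ = $38,061; SL = ⌊$268,493/9⌋ = $29,832 → take DB $38,061. Book value $266,432.
Year 3: DB = ⌊$266,432 × 125%/10⌋ = $33,304; SL = ⌊$230,432/8⌋ = $28,804 → take DB $33,304. Book value $233,128.
Year 4: DB = ⌊$233,128 × 125%/10⌋ = $29,141; SL = ⌊$197,128/7⌋ = $28,161 → take DB $29,141. Book value $203,987.
Year 5: DB = ⌊$203,987 × 125%/10⌋ = $25,498; SL = ⌊$167,987/6⌋ = $27,997 → take SL $27,997. Book value $175,990.
Year 6: DB = ⌊$175,990 × 125%/10⌋ = $21,998; SL = ⌊$139,990/5⌋ = $27,998 → take SL $27,998. Book value $147,992.
Year 7: DB = ⌊$147,992 × 125%/10⌋ = $18,499; SL = ⌊$111,992/4⌋ = $27,998 → take SL $27,998. Book value $119,994.

$119,994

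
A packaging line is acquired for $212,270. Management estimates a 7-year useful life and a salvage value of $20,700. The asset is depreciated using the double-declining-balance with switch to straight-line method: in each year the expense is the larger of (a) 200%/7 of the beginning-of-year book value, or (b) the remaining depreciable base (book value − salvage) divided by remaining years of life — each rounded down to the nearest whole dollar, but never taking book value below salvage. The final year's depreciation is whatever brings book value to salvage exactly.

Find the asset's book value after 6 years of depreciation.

Depreciable base = $212,270 − $20,700 = $191,570.
Year 1: DB = ⌊$212,270 × 200%/7⌋ = $60,648; SL = ⌊$191,570/7⌋ = $27,367 → take DB $60,648. Book value $151,622.
Year 2: DB = ⌊$151,622 × 200%/7⌋ = $43,320; SL = ⌊$130,922/6⌋ = $21,820 → take DB $43,320. Book value $108,302.
Year 3: DB = ⌊$108,302 × 200%/7⌋ = $30,943; SL = ⌊$87,602/5⌋ = $17,520 → take DB $30,943. Book value $77,359.
Year 4: DB = ⌊$77,359 × 200%/7⌋ = $22,102; SL = ⌊$56,659/4⌋ = $14,164 → take DB $22,102. Book value $55,257.
Year 5: DB = ⌊$55,257 × 200%/7⌋ = $15,787; SL = ⌊$34,557/3⌋ = $11,519 → take DB $15,787. Book value $39,470.
Year 6: DB = ⌊$39,470 × 200%/7⌋ = $11,277; SL = ⌊$18,770/2⌋ = $9,385 → take DB $11,277. Book value $28,193.

$28,193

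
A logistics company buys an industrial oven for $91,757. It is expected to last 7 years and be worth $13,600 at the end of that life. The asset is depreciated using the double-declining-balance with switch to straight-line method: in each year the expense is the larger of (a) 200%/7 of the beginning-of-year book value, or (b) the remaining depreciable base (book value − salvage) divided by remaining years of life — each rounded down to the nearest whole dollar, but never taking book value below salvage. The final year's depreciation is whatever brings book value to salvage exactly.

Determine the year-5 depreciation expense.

$6,824

Depreciable base = $91,757 − $13,600 = $78,157.
Year 1: DB = ⌊$91,757 × 200%/7⌋ = $26,216; SL = ⌊$78,157/7⌋ = $11,165 → take DB $26,216. Book value $65,541.
Year 2: DB = ⌊$65,541 × 200%/7⌋ = $18,726; SL = ⌊$51,941/6⌋ = $8,656 → take DB $18,726. Book value $46,815.
Year 3: DB = ⌊$46,815 × 200%/7⌋ = $13,375; SL = ⌊$33,215/5⌋ = $6,643 → take DB $13,375. Book value $33,440.
Year 4: DB = ⌊$33,440 × 200%/7⌋ = $9,554; SL = ⌊$19,840/4⌋ = $4,960 → take DB $9,554. Book value $23,886.
Year 5: DB = ⌊$23,886 × 200%/7⌋ = $6,824; SL = ⌊$10,286/3⌋ = $3,428 → take DB $6,824. Book value $17,062.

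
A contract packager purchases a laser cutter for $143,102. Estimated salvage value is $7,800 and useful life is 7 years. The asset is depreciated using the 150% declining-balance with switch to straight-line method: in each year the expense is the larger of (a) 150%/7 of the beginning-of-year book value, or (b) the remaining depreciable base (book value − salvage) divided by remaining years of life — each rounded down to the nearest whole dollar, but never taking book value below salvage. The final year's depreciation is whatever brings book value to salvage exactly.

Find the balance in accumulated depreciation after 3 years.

Depreciable base = $143,102 − $7,800 = $135,302.
Year 1: DB = ⌊$143,102 × 150%/7⌋ = $30,664; SL = ⌊$135,302/7⌋ = $19,328 → take DB $30,664. Book value $112,438.
Year 2: DB = ⌊$112,438 × 150%/7⌋ = $24,093; SL = ⌊$104,638/6⌋ = $17,439 → take DB $24,093. Book value $88,345.
Year 3: DB = ⌊$88,345 × 150%/7⌋ = $18,931; SL = ⌊$80,545/5⌋ = $16,109 → take DB $18,931. Book value $69,414.
Accumulated through year 3 = $143,102 − $69,414 = $73,688.

$73,688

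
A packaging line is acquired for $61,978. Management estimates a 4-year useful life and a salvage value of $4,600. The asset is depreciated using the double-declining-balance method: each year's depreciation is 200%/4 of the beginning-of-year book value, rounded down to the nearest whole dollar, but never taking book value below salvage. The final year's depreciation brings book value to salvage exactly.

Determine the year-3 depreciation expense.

$7,747

Depreciable base = $61,978 − $4,600 = $57,378.
Year 1: ⌊$61,978 × 200%/4⌋ = $30,989. Book value $30,989.
Year 2: ⌊$30,989 × 200%/4⌋ = $15,494. Book value $15,495.
Year 3: ⌊$15,495 × 200%/4⌋ = $7,747. Book value $7,748.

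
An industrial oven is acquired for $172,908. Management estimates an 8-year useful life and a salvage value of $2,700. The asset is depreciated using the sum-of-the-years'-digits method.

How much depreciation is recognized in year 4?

Depreciable base = $172,908 − $2,700 = $170,208.
Sum of the years' digits = 8+7+6+5+4+3+2+1 = 36.
Year 1: $170,208 × 8/36 = $37,824. Book value $135,084.
Year 2: $170,208 × 7/36 = $33,096. Book value $101,988.
Year 3: $170,208 × 6/36 = $28,368. Book value $73,620.
Year 4: $170,208 × 5/36 = $23,640. Book value $49,980.

$23,640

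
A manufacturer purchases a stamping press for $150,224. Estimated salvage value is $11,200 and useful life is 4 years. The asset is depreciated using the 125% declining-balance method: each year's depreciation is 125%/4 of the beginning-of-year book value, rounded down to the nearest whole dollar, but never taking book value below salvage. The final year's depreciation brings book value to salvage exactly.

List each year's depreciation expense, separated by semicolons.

Depreciable base = $150,224 − $11,200 = $139,024.
Year 1: ⌊$150,224 × 125%/4⌋ = $46,945. Book value $103,279.
Year 2: ⌊$103,279 × 125%/4⌋ = $32,274. Book value $71,005.
Year 3: ⌊$71,005 × 125%/4⌋ = $22,189. Book value $48,816.
Year 4 (final): $48,816 − $11,200 = $37,616. Book value $11,200.

$46,945; $32,274; $22,189; $37,616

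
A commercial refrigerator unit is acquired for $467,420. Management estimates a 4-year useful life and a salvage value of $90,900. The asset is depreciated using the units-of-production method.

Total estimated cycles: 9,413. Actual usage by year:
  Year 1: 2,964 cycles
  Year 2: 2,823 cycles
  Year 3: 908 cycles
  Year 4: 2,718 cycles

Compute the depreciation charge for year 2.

Depreciable base = $467,420 − $90,900 = $376,520.
Rate = $376,520 / 9,413 cycles = $40 per cycle.
Year 1: 2,964 × $40 = $118,560. Book value $348,860.
Year 2: 2,823 × $40 = $112,920. Book value $235,940.

$112,920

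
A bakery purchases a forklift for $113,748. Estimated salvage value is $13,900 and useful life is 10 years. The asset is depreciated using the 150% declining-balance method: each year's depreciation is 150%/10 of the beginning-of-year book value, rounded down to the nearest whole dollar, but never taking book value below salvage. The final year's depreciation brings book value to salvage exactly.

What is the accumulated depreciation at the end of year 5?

$63,275

Depreciable base = $113,748 − $13,900 = $99,848.
Year 1: ⌊$113,748 × 150%/10⌋ = $17,062. Book value $96,686.
Year 2: ⌊$96,686 × 150%/10⌋ = $14,502. Book value $82,184.
Year 3: ⌊$82,184 × 150%/10⌋ = $12,327. Book value $69,857.
Year 4: ⌊$69,857 × 150%/10⌋ = $10,478. Book value $59,379.
Year 5: ⌊$59,379 × 150%/10⌋ = $8,906. Book value $50,473.
Accumulated through year 5 = $113,748 − $50,473 = $63,275.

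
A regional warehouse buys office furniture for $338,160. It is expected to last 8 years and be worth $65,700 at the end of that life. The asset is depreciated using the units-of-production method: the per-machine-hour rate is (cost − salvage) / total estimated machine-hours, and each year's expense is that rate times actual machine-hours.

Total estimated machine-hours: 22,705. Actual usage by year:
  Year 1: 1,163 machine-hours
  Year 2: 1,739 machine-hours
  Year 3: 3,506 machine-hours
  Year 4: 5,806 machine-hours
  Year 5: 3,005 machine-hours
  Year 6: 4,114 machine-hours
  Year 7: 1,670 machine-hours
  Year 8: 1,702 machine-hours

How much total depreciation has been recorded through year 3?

$76,896

Depreciable base = $338,160 − $65,700 = $272,460.
Rate = $272,460 / 22,705 machine-hours = $12 per machine-hour.
Year 1: 1,163 × $12 = $13,956. Book value $324,204.
Year 2: 1,739 × $12 = $20,868. Book value $303,336.
Year 3: 3,506 × $12 = $42,072. Book value $261,264.
Accumulated through year 3 = $338,160 − $261,264 = $76,896.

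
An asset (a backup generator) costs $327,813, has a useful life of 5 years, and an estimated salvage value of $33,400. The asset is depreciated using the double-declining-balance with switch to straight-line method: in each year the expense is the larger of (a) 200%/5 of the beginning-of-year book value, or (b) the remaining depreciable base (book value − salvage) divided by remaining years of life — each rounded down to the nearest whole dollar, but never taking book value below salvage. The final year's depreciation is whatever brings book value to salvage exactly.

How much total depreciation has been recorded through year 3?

Depreciable base = $327,813 − $33,400 = $294,413.
Year 1: DB = ⌊$327,813 × 200%/5⌋ = $131,125; SL = ⌊$294,413/5⌋ = $58,882 → take DB $131,125. Book value $196,688.
Year 2: DB = ⌊$196,688 × 200%/5⌋ = $78,675; SL = ⌊$163,288/4⌋ = $40,822 → take DB $78,675. Book value $118,013.
Year 3: DB = ⌊$118,013 × 200%/5⌋ = $47,205; SL = ⌊$84,613/3⌋ = $28,204 → take DB $47,205. Book value $70,808.
Accumulated through year 3 = $327,813 − $70,808 = $257,005.

$257,005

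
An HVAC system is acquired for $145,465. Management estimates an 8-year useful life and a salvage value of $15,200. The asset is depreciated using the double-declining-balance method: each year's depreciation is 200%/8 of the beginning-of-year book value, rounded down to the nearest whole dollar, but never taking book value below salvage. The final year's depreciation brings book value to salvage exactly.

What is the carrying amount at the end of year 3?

Depreciable base = $145,465 − $15,200 = $130,265.
Year 1: ⌊$145,465 × 200%/8⌋ = $36,366. Book value $109,099.
Year 2: ⌊$109,099 × 200%/8⌋ = $27,274. Book value $81,825.
Year 3: ⌊$81,825 × 200%/8⌋ = $20,456. Book value $61,369.

$61,369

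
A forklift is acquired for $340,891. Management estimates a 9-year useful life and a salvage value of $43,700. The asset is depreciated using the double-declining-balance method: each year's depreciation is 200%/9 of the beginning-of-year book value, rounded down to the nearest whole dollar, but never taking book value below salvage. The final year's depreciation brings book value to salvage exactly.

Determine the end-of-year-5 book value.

$97,029

Depreciable base = $340,891 − $43,700 = $297,191.
Year 1: ⌊$340,891 × 200%/9⌋ = $75,753. Book value $265,138.
Year 2: ⌊$265,138 × 200%/9⌋ = $58,919. Book value $206,219.
Year 3: ⌊$206,219 × 200%/9⌋ = $45,826. Book value $160,393.
Year 4: ⌊$160,393 × 200%/9⌋ = $35,642. Book value $124,751.
Year 5: ⌊$124,751 × 200%/9⌋ = $27,722. Book value $97,029.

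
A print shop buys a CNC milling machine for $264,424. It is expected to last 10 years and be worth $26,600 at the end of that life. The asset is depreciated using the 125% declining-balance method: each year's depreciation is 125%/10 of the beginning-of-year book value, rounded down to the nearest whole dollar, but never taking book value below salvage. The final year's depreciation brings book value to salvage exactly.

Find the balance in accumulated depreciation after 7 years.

$160,585

Depreciable base = $264,424 − $26,600 = $237,824.
Year 1: ⌊$264,424 × 125%/10⌋ = $33,053. Book value $231,371.
Year 2: ⌊$231,371 × 125%/10⌋ = $28,921. Book value $202,450.
Year 3: ⌊$202,450 × 125%/10⌋ = $25,306. Book value $177,144.
Year 4: ⌊$177,144 × 125%/10⌋ = $22,143. Book value $155,001.
Year 5: ⌊$155,001 × 125%/10⌋ = $19,375. Book value $135,626.
Year 6: ⌊$135,626 × 125%/10⌋ = $16,953. Book value $118,673.
Year 7: ⌊$118,673 × 125%/10⌋ = $14,834. Book value $103,839.
Accumulated through year 7 = $264,424 − $103,839 = $160,585.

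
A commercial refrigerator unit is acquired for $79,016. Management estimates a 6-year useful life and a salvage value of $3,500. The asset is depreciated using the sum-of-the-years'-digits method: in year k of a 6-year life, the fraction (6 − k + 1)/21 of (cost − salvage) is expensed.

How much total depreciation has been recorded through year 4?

$64,728

Depreciable base = $79,016 − $3,500 = $75,516.
Sum of the years' digits = 6+5+4+3+2+1 = 21.
Year 1: $75,516 × 6/21 = $21,576. Book value $57,440.
Year 2: $75,516 × 5/21 = $17,980. Book value $39,460.
Year 3: $75,516 × 4/21 = $14,384. Book value $25,076.
Year 4: $75,516 × 3/21 = $10,788. Book value $14,288.
Accumulated through year 4 = $79,016 − $14,288 = $64,728.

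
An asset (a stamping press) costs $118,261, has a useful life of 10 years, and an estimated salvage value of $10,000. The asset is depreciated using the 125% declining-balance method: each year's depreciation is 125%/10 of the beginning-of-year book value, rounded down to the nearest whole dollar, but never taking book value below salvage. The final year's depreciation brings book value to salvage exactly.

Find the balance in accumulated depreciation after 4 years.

$48,937

Depreciable base = $118,261 − $10,000 = $108,261.
Year 1: ⌊$118,261 × 125%/10⌋ = $14,782. Book value $103,479.
Year 2: ⌊$103,479 × 125%/10⌋ = $12,934. Book value $90,545.
Year 3: ⌊$90,545 × 125%/10⌋ = $11,318. Book value $79,227.
Year 4: ⌊$79,227 × 125%/10⌋ = $9,903. Book value $69,324.
Accumulated through year 4 = $118,261 − $69,324 = $48,937.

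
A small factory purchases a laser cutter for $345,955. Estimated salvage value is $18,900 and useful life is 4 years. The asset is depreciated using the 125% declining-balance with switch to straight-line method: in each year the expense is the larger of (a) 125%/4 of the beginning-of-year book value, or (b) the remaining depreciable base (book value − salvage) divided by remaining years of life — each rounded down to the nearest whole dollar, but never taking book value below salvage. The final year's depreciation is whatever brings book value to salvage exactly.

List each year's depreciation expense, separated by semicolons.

$108,110; $74,326; $72,309; $72,310

Depreciable base = $345,955 − $18,900 = $327,055.
Year 1: DB = ⌊$345,955 × 125%/4⌋ = $108,110; SL = ⌊$327,055/4⌋ = $81,763 → take DB $108,110. Book value $237,845.
Year 2: DB = ⌊$237,845 × 125%/4⌋ = $74,326; SL = ⌊$218,945/3⌋ = $72,981 → take DB $74,326. Book value $163,519.
Year 3: DB = ⌊$163,519 × 125%/4⌋ = $51,099; SL = ⌊$144,619/2⌋ = $72,309 → take SL $72,309. Book value $91,210.
Year 4 (final): $91,210 − $18,900 = $72,310. Book value $18,900.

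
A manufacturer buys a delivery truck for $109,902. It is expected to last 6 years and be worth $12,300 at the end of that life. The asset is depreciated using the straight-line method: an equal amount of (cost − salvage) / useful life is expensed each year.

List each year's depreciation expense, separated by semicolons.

Depreciable base = $109,902 − $12,300 = $97,602.
Annual expense = $97,602 / 6 = $16,267.
End of year 1: book value $93,635.
End of year 2: book value $77,368.
End of year 3: book value $61,101.
End of year 4: book value $44,834.
End of year 5: book value $28,567.
End of year 6: book value $12,300.

$16,267; $16,267; $16,267; $16,267; $16,267; $16,267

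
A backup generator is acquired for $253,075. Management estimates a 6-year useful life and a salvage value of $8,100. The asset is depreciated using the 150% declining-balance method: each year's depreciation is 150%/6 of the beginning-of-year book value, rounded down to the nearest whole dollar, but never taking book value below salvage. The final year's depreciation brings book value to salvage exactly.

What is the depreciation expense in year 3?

Depreciable base = $253,075 − $8,100 = $244,975.
Year 1: ⌊$253,075 × 150%/6⌋ = $63,268. Book value $189,807.
Year 2: ⌊$189,807 × 150%/6⌋ = $47,451. Book value $142,356.
Year 3: ⌊$142,356 × 150%/6⌋ = $35,589. Book value $106,767.

$35,589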